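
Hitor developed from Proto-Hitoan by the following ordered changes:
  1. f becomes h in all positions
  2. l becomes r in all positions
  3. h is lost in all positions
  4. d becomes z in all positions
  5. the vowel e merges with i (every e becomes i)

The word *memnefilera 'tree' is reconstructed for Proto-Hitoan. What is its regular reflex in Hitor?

mimniirira

Hitor: *memnefilera > memnehilera > memnehirera > memneirera > mimniirira  (by unconditioned shift, unconditioned shift, h-loss, vowel merger)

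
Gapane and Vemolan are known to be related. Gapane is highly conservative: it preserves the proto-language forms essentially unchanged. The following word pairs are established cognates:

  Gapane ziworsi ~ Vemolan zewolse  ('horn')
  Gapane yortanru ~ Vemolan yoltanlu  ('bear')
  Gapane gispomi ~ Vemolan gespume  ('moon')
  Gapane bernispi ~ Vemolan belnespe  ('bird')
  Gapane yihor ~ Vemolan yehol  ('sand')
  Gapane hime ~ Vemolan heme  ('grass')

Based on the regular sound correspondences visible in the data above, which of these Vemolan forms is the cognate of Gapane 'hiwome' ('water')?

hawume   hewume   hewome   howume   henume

hewume

ziworsi ~ zewolse, gispomi ~ gespume — Gapane i corresponds to Vemolan e after a consonant, before a consonant other than r, m, n, p, b, f, v.
gispomi ~ gespume — Gapane o corresponds to Vemolan u after a consonant, before a nasal.
Applying these to Gapane 'hiwome':
  hiwome → hewome   (i→e after a consonant, before a consonant other than r, m, n, p, b, f, v)
  hewome → hewume   (o→u after a consonant, before a nasal)
So the Vemolan cognate is 'hewume'.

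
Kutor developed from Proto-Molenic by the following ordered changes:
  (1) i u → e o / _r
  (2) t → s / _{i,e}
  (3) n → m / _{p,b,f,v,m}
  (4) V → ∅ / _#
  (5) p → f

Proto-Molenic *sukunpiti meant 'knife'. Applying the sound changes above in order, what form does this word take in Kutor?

sukumfis

Kutor: *sukunpiti
  sukunpiti (rule 1 does not apply)
  sukunpiti → sukunpisi   [palatalisation]
  sukunpisi → sukumpisi   [nasal place assimilation]
  sukumpisi → sukumpis   [apocope]
  sukumpis → sukumfis   [unconditioned shift]
  giving Kutor sukumfis.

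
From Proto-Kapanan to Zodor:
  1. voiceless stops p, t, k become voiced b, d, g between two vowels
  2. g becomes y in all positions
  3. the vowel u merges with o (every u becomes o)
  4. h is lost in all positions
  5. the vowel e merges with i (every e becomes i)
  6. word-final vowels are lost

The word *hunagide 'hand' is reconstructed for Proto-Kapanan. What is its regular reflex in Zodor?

Zodor: *hunagide
  hunagide (rule 1 does not apply)
  hunagide → hunayide   [unconditioned shift]
  hunayide → honayide   [vowel merger]
  honayide → onayide   [h-loss]
  onayide → onayidi   [vowel merger]
  onayidi → onayid   [apocope]
  giving Zodor onayid.

onayid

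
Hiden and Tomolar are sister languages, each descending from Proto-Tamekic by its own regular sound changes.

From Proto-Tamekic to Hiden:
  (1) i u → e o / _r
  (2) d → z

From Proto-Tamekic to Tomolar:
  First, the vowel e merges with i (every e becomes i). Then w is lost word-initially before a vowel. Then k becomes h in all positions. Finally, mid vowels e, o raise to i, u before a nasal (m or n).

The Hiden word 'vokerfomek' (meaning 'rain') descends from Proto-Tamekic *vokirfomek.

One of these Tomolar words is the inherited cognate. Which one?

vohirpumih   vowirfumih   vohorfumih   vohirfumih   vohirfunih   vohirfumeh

vohirfumih

Tomolar: *vokirfomek
  vokirfomek → vokirfomik   [vowel merger]
  vokirfomik (rule 2 does not apply)
  vokirfomik → vohirfomih   [unconditioned shift]
  vohirfomih → vohirfumih   [pre-nasal raising]
  giving Tomolar vohirfumih.
The other candidates each miss or misapply at least one Tomolar change.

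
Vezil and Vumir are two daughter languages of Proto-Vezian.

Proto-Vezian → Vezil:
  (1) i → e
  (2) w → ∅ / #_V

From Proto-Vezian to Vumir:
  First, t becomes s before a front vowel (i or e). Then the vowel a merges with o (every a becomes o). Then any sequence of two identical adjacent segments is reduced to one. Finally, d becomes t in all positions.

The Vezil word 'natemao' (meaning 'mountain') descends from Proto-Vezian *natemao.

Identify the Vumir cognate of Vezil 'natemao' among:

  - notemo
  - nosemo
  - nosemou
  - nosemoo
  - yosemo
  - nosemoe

Vumir: *natemao
  natemao → nasemao   [palatalisation]
  nasemao → nosemoo   [vowel merger]
  nosemoo → nosemo   [degemination]
  nosemo (rule 4 does not apply)
  giving Vumir nosemo.
The other candidates each miss or misapply at least one Vumir change.

nosemo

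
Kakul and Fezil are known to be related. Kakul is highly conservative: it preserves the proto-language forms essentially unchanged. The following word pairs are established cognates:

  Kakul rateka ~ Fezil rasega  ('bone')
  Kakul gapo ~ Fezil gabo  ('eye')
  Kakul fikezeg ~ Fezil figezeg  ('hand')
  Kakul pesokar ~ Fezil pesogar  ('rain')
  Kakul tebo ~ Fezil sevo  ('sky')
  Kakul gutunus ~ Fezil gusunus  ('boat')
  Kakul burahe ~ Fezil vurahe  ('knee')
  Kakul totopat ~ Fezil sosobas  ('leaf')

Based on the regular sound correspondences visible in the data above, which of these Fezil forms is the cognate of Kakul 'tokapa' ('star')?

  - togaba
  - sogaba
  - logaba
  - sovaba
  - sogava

sogaba

totopat ~ sosobas — Kakul t corresponds to Fezil s word-initially before a back vowel.
rateka ~ rasega, pesokar ~ pesogar — Kakul k corresponds to Fezil g between vowels (before a back vowel).
totopat ~ sosobas — Kakul p corresponds to Fezil b between vowels (before a back vowel).
Applying these to Kakul 'tokapa':
  tokapa → sokapa   (t→s word-initially before a back vowel)
  sokapa → sogapa   (k→g between vowels (before a back vowel))
  sogapa → sogaba   (p→b between vowels (before a back vowel))
So the Fezil cognate is 'sogaba'.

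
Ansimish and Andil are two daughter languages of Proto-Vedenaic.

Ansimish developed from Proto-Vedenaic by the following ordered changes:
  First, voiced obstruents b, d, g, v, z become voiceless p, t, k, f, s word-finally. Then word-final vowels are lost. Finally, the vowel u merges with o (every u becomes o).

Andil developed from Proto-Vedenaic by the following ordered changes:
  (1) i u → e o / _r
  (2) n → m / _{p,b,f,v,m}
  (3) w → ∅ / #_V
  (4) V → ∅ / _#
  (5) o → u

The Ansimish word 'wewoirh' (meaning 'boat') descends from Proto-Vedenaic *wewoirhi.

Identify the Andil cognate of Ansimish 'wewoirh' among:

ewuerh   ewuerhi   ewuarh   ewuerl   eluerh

Andil: *wewoirhi > wewoerhi > ewoerhi > ewoerh > ewuerh  (by pre-rhotic lowering, glide loss, apocope, vowel merger)
The other candidates each miss or misapply at least one Andil change.

ewuerh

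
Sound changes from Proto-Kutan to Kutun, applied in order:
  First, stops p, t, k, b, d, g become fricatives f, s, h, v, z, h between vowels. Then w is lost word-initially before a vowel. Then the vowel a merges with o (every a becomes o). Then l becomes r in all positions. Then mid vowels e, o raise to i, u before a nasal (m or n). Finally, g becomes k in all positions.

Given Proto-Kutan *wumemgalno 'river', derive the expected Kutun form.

umimkorno

Kutun: *wumemgalno
  wumemgalno (rule 1 does not apply)
  wumemgalno → umemgalno   [glide loss]
  umemgalno → umemgolno   [vowel merger]
  umemgolno → umemgorno   [unconditioned shift]
  umemgorno → umimgorno   [pre-nasal raising]
  umimgorno → umimkorno   [unconditioned shift]
  giving Kutun umimkorno.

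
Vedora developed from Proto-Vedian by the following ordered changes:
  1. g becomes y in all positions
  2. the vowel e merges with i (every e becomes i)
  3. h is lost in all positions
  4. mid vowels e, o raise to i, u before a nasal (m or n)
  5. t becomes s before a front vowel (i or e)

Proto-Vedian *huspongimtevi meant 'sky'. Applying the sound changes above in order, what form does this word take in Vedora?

Vedora: *huspongimtevi
  huspongimtevi → husponyimtevi   [unconditioned shift]
  husponyimtevi → husponyimtivi   [vowel merger]
  husponyimtivi → usponyimtivi   [h-loss]
  usponyimtivi → uspunyimtivi   [pre-nasal raising]
  uspunyimtivi → uspunyimsivi   [palatalisation]
  giving Vedora uspunyimsivi.

uspunyimsivi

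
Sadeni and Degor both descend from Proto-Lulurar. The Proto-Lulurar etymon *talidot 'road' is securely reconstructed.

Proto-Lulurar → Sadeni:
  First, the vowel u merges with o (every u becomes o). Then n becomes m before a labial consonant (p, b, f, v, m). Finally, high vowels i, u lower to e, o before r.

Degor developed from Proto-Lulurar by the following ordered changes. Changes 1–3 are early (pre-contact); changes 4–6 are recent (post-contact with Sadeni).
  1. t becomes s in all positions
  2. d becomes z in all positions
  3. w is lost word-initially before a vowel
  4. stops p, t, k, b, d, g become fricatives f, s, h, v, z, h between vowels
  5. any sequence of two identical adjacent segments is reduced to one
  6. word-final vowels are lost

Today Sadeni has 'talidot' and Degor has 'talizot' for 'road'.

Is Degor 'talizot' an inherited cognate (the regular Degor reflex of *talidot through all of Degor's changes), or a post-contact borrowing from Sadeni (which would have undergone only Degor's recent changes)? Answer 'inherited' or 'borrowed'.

borrowed

If inherited, *talidot would pass through all of Degor's changes:
Degor: *talidot
  talidot → salidos   [unconditioned shift]
  salidos → salizos   [unconditioned shift]
  salizos (rule 3 does not apply)
  salizos (rule 4 does not apply)
  salizos (rule 5 does not apply)
  salizos (rule 6 does not apply)
  giving Degor salizos.
If borrowed from Sadeni 'talidot' after the early changes, it would undergo only the recent ones:
  rule 4 (intervocalic lenition): talidot → talizot
  rule 5 (degemination): no change (talizot)
  rule 6 (apocope): no change (talizot)
  ⇒ as a loan: talizot
Degor 'talizot' matches the loan outcome 'talizot', not the inherited 'salizos' — it skipped the early Degor changes, so it was borrowed from Sadeni.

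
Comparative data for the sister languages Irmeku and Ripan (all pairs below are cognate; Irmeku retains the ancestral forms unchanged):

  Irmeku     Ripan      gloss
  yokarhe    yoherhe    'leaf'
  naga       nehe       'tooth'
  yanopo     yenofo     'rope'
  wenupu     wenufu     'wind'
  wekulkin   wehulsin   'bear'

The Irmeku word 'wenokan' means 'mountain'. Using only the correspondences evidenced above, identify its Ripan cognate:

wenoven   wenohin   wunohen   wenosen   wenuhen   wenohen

wenohen

yokarhe ~ yoherhe — Irmeku k corresponds to Ripan h between vowels (before a back vowel).
yanopo ~ yenofo — Irmeku a corresponds to Ripan e after a consonant, before a nasal.
Applying these to Irmeku 'wenokan':
  wenokan → wenohan   (k→h between vowels (before a back vowel))
  wenohan → wenohen   (a→e after a consonant, before a nasal)
So the Ripan cognate is 'wenohen'.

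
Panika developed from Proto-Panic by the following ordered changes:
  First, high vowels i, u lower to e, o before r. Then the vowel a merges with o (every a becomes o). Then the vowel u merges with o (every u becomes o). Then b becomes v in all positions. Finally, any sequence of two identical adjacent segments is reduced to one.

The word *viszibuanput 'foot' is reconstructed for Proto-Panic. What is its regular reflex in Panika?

Panika: *viszibuanput > viszibuonput > visziboonpot > viszivoonpot > viszivonpot  (by vowel merger, vowel merger, unconditioned shift, degemination)

viszivonpot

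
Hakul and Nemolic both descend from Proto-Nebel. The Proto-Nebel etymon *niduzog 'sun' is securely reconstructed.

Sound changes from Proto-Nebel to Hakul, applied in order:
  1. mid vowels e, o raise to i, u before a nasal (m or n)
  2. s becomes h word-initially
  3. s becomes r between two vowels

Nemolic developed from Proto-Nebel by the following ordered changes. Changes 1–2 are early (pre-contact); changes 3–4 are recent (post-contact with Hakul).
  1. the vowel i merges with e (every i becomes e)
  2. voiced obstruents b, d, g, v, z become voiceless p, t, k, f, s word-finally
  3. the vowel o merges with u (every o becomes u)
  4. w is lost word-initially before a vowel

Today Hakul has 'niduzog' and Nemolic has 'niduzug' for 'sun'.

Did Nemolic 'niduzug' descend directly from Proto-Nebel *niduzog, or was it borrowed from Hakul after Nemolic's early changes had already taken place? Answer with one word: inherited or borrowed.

If inherited, *niduzog would pass through all of Nemolic's changes:
Nemolic: start from *niduzog.
  rule 1 (vowel merger): niduzog → neduzog
  rule 2 (final devoicing): neduzog → neduzok
  rule 3 (vowel merger): neduzok → neduzuk
  rule 4: no change — neduzuk
  ⇒ Nemolic neduzuk
If borrowed from Hakul 'niduzog' after the early changes, it would undergo only the recent ones:
  rule 3 (vowel merger): niduzog → niduzug
  rule 4 (glide loss): no change (niduzug)
  ⇒ as a loan: niduzug
Nemolic 'niduzug' matches the loan outcome 'niduzug', not the inherited 'neduzuk' — it skipped the early Nemolic changes, so it was borrowed from Hakul.

borrowed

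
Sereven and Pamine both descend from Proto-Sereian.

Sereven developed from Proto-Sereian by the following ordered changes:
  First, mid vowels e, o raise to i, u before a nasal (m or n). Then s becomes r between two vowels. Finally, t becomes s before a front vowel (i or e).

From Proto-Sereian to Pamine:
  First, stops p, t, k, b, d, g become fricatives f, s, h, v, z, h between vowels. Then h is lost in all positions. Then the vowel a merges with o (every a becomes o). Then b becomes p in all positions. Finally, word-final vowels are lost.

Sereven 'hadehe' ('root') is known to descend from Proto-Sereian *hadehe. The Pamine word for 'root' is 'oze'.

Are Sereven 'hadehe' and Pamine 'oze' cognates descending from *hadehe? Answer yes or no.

Derive the expected Pamine reflex of *hadehe:
Pamine: start from *hadehe.
  rule 1 (intervocalic lenition): hadehe → hazehe
  rule 2 (h-loss): hazehe → azee
  rule 3 (vowel merger): azee → ozee
  rule 4: no change — ozee
  rule 5 (apocope): ozee → oze
  ⇒ Pamine oze
Pamine 'oze' matches the regular reflex exactly, so the pair is cognate.

yes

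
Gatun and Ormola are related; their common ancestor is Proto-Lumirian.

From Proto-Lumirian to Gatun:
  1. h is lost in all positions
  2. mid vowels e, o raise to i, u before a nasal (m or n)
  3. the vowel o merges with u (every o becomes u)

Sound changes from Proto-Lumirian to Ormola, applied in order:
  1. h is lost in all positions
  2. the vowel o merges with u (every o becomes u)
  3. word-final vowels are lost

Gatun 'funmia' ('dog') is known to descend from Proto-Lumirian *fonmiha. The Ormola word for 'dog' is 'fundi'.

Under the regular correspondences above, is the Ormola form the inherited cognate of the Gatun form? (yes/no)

Derive the expected Ormola reflex of *fonmiha:
Ormola: start from *fonmiha.
  rule 1 (h-loss): fonmiha → fonmia
  rule 2 (vowel merger): fonmia → funmia
  rule 3 (apocope): funmia → funmi
  ⇒ Ormola funmi
The regular Ormola reflex would be 'funmi', but the attested form is 'fundi'. The correspondence is irregular, so they are not cognates (the Ormola form has a different source).

no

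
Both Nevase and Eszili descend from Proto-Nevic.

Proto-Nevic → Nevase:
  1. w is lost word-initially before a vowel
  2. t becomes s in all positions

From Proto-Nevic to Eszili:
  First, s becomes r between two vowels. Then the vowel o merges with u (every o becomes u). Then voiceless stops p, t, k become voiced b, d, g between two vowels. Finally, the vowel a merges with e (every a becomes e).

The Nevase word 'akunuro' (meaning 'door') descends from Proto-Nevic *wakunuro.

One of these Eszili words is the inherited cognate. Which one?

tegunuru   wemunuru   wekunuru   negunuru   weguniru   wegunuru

Eszili: *wakunuro > wakunuru > wagunuru > wegunuru  (by vowel merger, intervocalic voicing, vowel merger)
Only 'wegunuru' matches the regular Eszili development of *wakunuro.

wegunuru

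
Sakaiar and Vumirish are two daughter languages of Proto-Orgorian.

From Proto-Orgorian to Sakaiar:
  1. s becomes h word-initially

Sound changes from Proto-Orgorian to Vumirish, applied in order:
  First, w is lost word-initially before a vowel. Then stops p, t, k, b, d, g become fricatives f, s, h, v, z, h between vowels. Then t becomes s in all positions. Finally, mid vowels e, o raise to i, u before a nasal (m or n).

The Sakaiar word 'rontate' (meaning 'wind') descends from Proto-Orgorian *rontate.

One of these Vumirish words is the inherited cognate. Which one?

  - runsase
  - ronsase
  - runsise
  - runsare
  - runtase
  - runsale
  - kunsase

runsase

Vumirish: start from *rontate.
  rule 1: no change — rontate
  rule 2 (intervocalic lenition): rontate → rontase
  rule 3 (unconditioned shift): rontase → ronsase
  rule 4 (pre-nasal raising): ronsase → runsase
  ⇒ Vumirish runsase
Only 'runsase' matches the regular Vumirish development of *rontate.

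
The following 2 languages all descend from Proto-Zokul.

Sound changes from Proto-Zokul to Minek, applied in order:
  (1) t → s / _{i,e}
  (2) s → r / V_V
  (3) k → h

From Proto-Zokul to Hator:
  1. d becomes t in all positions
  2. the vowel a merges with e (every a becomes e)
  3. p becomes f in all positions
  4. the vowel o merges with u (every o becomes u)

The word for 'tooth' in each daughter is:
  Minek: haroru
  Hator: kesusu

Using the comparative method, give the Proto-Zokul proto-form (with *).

*kasosu

Position 2: Minek has a, Hator has e. Minek preserves a here (none of its changes turn any other segment into a), so the proto-segment is *a.
Position 4: Minek has o, Hator has u. Minek preserves o here (none of its changes turn any other segment into o), so the proto-segment is *o.
Verify the candidate proto-form against each daughter:
Minek: start from *kasosu.
  rule 1: no change — kasosu
  rule 2 (rhotacism): kasosu → karoru
  rule 3 (unconditioned shift): karoru → haroru
  ⇒ Minek haroru
Hator: *kasosu
  kasosu (rule 1 does not apply)
  kasosu → kesosu   [vowel merger]
  kesosu (rule 3 does not apply)
  kesosu → kesusu   [vowel merger]
  giving Hator kesusu.
*kasosu is the unique common source.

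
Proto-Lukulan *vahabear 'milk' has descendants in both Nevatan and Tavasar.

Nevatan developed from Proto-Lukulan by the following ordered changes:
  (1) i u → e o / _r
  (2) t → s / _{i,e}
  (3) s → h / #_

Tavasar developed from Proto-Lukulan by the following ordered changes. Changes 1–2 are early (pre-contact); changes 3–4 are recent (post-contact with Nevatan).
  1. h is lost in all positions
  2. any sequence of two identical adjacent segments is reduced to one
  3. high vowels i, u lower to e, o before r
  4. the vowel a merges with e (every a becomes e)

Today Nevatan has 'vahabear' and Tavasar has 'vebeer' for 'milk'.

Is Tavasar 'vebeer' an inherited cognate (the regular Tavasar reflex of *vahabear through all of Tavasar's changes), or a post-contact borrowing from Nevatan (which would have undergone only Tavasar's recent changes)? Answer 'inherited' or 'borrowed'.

inherited

If inherited, *vahabear would pass through all of Tavasar's changes:
Tavasar: *vahabear > vaabear > vabear > vebeer  (by h-loss, degemination, vowel merger)
If borrowed from Nevatan 'vahabear' after the early changes, it would undergo only the recent ones:
  rule 3 (pre-rhotic lowering): no change (vahabear)
  rule 4 (vowel merger): vahabear → vehebeer
  ⇒ as a loan: vehebeer
Tavasar 'vebeer' matches the inherited outcome exactly, so it is an inherited cognate, not a loan.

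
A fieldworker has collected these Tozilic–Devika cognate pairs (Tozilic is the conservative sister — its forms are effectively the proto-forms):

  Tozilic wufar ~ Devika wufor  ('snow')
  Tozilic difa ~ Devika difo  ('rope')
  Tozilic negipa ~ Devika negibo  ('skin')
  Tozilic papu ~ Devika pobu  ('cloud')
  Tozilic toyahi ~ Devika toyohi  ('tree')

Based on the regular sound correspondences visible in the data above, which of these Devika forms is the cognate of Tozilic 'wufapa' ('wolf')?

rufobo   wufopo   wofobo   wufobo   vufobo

papu ~ pobu — Tozilic a corresponds to Devika o after a consonant, before a labial obstruent.
negipa ~ negibo — Tozilic p corresponds to Devika b between vowels (before a back vowel).
difa ~ difo, negipa ~ negibo — Tozilic a corresponds to Devika o word-finally.
Applying these to Tozilic 'wufapa':
  wufapa → wufopa   (a→o after a consonant, before a labial obstruent)
  wufopa → wufoba   (p→b between vowels (before a back vowel))
  wufoba → wufobo   (a→o word-finally)
So the Devika cognate is 'wufobo'.

wufobo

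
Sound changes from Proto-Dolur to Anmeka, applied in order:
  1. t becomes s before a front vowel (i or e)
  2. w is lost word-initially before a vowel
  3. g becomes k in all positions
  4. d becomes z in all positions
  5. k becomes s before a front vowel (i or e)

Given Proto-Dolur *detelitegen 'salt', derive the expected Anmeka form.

Anmeka: start from *detelitegen.
  rule 1 (palatalisation): detelitegen → deselisegen
  rule 2: no change — deselisegen
  rule 3 (unconditioned shift): deselisegen → deseliseken
  rule 4 (unconditioned shift): deseliseken → zeseliseken
  rule 5 (palatalisation): zeseliseken → zeselisesen
  ⇒ Anmeka zeselisesen

zeselisesen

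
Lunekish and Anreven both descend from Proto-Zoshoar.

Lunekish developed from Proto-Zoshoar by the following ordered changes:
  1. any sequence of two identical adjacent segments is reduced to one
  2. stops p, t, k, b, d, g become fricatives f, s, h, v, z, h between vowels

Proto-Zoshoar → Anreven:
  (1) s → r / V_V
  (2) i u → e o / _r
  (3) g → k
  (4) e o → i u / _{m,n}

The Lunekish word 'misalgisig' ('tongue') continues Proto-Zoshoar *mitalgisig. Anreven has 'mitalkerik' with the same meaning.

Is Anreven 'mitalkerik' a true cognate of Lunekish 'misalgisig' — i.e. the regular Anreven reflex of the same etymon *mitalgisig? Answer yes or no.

Derive the expected Anreven reflex of *mitalgisig:
Anreven: *mitalgisig
  mitalgisig → mitalgirig   [rhotacism]
  mitalgirig → mitalgerig   [pre-rhotic lowering]
  mitalgerig → mitalkerik   [unconditioned shift]
  mitalkerik (rule 4 does not apply)
  giving Anreven mitalkerik.
Anreven 'mitalkerik' matches the regular reflex exactly, so the pair is cognate.

yes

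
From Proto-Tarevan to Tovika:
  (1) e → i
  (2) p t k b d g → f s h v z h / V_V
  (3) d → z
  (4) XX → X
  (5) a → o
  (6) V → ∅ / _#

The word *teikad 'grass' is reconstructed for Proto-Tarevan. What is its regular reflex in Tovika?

Tovika: *teikad
  teikad → tiikad   [vowel merger]
  tiikad → tiihad   [intervocalic lenition]
  tiihad → tiihaz   [unconditioned shift]
  tiihaz → tihaz   [degemination]
  tihaz → tihoz   [vowel merger]
  tihoz (rule 6 does not apply)
  giving Tovika tihoz.

tihoz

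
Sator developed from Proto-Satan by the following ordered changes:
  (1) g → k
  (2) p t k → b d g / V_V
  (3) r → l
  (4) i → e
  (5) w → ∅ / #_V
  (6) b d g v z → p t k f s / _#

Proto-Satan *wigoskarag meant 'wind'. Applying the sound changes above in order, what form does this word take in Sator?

egoskalak

Sator: *wigoskarag > wikoskarak > wigoskarak > wigoskalak > wegoskalak > egoskalak  (by unconditioned shift, intervocalic voicing, unconditioned shift, vowel merger, glide loss)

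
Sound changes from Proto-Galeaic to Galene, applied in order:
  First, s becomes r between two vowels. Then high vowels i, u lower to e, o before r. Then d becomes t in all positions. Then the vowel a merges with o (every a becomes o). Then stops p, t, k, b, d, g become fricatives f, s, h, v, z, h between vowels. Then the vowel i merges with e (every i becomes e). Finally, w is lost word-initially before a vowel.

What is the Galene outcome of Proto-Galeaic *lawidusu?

Galene: *lawidusu
  lawidusu → lawiduru   [rhotacism]
  lawiduru → lawidoru   [pre-rhotic lowering]
  lawidoru → lawitoru   [unconditioned shift]
  lawitoru → lowitoru   [vowel merger]
  lowitoru → lowisoru   [intervocalic lenition]
  lowisoru → lowesoru   [vowel merger]
  lowesoru (rule 7 does not apply)
  giving Galene lowesoru.

lowesoru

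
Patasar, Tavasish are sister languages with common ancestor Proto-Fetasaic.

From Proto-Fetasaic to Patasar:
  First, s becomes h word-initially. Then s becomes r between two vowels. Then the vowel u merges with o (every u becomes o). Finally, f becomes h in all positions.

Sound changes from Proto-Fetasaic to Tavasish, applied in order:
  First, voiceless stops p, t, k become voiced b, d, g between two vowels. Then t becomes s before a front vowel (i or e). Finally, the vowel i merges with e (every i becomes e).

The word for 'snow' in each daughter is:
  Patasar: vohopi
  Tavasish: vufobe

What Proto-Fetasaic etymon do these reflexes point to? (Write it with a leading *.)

*vufopi

Position 5: Patasar has p, Tavasish has b. Patasar preserves p here (none of its changes turn any other segment into p), so the proto-segment is *p.
Position 3: Patasar has h, Tavasish has f. Tavasish preserves f here (none of its changes turn any other segment into f), so the proto-segment is *f.
Continuing position by position gives *vufopi; check it forward:
Patasar: start from *vufopi.
  rule 1: no change — vufopi
  rule 2: no change — vufopi
  rule 3 (vowel merger): vufopi → vofopi
  rule 4 (unconditioned shift): vofopi → vohopi
  ⇒ Patasar vohopi
Tavasish: *vufopi > vufobi > vufobe  (by intervocalic voicing, vowel merger)
No other proto-form is consistent with every reflex, so the reconstruction is *vufopi.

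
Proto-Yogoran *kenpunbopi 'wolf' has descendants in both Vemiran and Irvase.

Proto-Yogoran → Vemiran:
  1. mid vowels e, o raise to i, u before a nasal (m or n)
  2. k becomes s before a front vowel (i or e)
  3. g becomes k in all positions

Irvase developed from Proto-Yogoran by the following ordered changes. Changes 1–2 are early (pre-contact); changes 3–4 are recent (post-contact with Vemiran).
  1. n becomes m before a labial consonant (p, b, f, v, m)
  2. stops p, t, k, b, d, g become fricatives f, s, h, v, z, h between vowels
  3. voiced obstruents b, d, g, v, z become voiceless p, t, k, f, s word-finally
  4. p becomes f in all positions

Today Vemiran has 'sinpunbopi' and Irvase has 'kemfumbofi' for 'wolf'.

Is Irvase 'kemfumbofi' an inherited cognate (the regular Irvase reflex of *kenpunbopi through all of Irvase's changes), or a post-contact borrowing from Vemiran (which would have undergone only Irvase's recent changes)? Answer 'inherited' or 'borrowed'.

If inherited, *kenpunbopi would pass through all of Irvase's changes:
Irvase: start from *kenpunbopi.
  rule 1 (nasal place assimilation): kenpunbopi → kempumbopi
  rule 2 (intervocalic lenition): kempumbopi → kempumbofi
  rule 3: no change — kempumbofi
  rule 4 (unconditioned shift): kempumbofi → kemfumbofi
  ⇒ Irvase kemfumbofi
If borrowed from Vemiran 'sinpunbopi' after the early changes, it would undergo only the recent ones:
  rule 3 (final devoicing): no change (sinpunbopi)
  rule 4 (unconditioned shift): sinpunbopi → sinfunbofi
  ⇒ as a loan: sinfunbofi
Irvase 'kemfumbofi' matches the inherited outcome exactly, so it is an inherited cognate, not a loan.

inherited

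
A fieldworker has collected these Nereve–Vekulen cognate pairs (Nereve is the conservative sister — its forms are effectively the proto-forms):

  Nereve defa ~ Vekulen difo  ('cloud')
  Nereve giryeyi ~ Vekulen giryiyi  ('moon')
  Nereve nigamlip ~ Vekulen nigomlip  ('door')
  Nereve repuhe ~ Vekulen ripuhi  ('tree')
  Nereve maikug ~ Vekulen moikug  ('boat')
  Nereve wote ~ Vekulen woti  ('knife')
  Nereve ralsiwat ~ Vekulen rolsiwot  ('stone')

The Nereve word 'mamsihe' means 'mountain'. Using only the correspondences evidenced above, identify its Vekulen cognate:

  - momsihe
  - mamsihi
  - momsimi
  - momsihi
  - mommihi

momsihi

nigamlip ~ nigomlip — Nereve a corresponds to Vekulen o after a consonant, before a nasal.
repuhe ~ ripuhi, wote ~ woti — Nereve e corresponds to Vekulen i word-finally.
Applying these to Nereve 'mamsihe':
  mamsihe → momsihe   (a→o after a consonant, before a nasal)
  momsihe → momsihi   (e→i word-finally)
So the Vekulen cognate is 'momsihi'.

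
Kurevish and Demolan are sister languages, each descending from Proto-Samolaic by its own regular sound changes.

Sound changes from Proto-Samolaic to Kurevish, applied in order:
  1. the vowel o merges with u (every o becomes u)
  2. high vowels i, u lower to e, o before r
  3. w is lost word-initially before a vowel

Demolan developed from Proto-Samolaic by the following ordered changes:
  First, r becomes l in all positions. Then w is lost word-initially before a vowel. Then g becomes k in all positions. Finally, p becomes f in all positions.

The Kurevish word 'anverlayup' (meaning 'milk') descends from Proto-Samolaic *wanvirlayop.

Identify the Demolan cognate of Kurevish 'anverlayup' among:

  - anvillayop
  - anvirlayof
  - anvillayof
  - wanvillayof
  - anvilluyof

Demolan: start from *wanvirlayop.
  rule 1 (unconditioned shift): wanvirlayop → wanvillayop
  rule 2 (glide loss): wanvillayop → anvillayop
  rule 3: no change — anvillayop
  rule 4 (unconditioned shift): anvillayop → anvillayof
  ⇒ Demolan anvillayof
Among the options, 'anvillayof' alone shows every Demolan change applied in order.

anvillayof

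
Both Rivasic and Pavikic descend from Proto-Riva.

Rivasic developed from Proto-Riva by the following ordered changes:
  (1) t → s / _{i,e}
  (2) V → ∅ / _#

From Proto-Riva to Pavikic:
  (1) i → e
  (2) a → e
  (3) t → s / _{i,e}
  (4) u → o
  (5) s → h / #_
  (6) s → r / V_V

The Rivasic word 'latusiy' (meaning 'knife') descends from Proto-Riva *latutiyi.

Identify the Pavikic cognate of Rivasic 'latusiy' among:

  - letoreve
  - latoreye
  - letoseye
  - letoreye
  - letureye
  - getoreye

letoreye

Pavikic: start from *latutiyi.
  rule 1 (vowel merger): latutiyi → latuteye
  rule 2 (vowel merger): latuteye → letuteye
  rule 3 (palatalisation): letuteye → letuseye
  rule 4 (vowel merger): letuseye → letoseye
  rule 5: no change — letoseye
  rule 6 (rhotacism): letoseye → letoreye
  ⇒ Pavikic letoreye
The other candidates each miss or misapply at least one Pavikic change.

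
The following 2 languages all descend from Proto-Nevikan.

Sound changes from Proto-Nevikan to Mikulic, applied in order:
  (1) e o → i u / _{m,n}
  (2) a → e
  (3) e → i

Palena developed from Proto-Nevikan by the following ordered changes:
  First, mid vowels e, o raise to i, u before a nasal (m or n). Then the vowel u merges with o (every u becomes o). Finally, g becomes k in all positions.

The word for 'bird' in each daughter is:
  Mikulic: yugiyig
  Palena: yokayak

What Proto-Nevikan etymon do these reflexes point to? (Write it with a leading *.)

*yugayag

Position 6: Mikulic has i, Palena has a. Palena preserves a here (none of its changes turn any other segment into a), so the proto-segment is *a.
Position 7: Mikulic has g, Palena has k. Mikulic preserves g here (none of its changes turn any other segment into g), so the proto-segment is *g.
This points to *yugayag. Verify forward in each daughter:
Mikulic: *yugayag
  yugayag (rule 1 does not apply)
  yugayag → yugeyeg   [vowel merger]
  yugeyeg → yugiyig   [vowel merger]
  giving Mikulic yugiyig.
Palena: *yugayag > yogayag > yokayak  (by vowel merger, unconditioned shift)
Only *yugayag yields all of Mikulic yugiyig, Palena yokayak.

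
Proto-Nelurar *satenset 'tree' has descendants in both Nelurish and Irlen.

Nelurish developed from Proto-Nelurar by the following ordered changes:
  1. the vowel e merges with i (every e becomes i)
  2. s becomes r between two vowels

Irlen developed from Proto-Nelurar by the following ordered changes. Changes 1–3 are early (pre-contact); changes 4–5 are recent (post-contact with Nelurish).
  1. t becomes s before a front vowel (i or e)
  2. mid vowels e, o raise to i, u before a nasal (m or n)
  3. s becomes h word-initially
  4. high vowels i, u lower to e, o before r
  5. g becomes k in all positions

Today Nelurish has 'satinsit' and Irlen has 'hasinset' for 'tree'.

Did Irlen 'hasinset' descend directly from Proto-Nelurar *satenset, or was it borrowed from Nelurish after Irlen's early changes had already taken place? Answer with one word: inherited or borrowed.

If inherited, *satenset would pass through all of Irlen's changes:
Irlen: *satenset
  satenset → sasenset   [palatalisation]
  sasenset → sasinset   [pre-nasal raising]
  sasinset → hasinset   [debuccalisation]
  hasinset (rule 4 does not apply)
  hasinset (rule 5 does not apply)
  giving Irlen hasinset.
If borrowed from Nelurish 'satinsit' after the early changes, it would undergo only the recent ones:
  rule 4 (pre-rhotic lowering): no change (satinsit)
  rule 5 (unconditioned shift): no change (satinsit)
  ⇒ as a loan: satinsit
Irlen 'hasinset' matches the inherited outcome exactly, so it is an inherited cognate, not a loan.

inherited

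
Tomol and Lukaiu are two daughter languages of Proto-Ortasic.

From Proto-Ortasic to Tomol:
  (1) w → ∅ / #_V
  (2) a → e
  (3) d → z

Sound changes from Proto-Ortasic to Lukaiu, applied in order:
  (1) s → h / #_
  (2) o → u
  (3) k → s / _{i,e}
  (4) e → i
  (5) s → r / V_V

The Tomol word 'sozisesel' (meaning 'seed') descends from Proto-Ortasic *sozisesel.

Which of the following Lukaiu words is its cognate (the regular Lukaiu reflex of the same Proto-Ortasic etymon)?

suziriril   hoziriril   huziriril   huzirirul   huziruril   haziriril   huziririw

Lukaiu: *sozisesel
  sozisesel → hozisesel   [debuccalisation]
  hozisesel → huzisesel   [vowel merger]
  huzisesel (rule 3 does not apply)
  huzisesel → huzisisil   [vowel merger]
  huzisisil → huziriril   [rhotacism]
  giving Lukaiu huziriril.
The other candidates each miss or misapply at least one Lukaiu change.

huziriril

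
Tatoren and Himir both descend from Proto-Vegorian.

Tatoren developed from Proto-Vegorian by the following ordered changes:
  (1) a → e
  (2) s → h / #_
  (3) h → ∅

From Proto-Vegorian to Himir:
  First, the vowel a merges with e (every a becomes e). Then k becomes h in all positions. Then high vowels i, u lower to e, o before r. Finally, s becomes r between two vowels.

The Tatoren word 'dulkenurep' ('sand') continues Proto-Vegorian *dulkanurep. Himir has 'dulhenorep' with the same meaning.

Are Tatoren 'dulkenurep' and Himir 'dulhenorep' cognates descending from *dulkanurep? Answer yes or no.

Derive the expected Himir reflex of *dulkanurep:
Himir: *dulkanurep
  dulkanurep → dulkenurep   [vowel merger]
  dulkenurep → dulhenurep   [unconditioned shift]
  dulhenurep → dulhenorep   [pre-rhotic lowering]
  dulhenorep (rule 4 does not apply)
  giving Himir dulhenorep.
Himir 'dulhenorep' matches the regular reflex exactly, so the pair is cognate.

yes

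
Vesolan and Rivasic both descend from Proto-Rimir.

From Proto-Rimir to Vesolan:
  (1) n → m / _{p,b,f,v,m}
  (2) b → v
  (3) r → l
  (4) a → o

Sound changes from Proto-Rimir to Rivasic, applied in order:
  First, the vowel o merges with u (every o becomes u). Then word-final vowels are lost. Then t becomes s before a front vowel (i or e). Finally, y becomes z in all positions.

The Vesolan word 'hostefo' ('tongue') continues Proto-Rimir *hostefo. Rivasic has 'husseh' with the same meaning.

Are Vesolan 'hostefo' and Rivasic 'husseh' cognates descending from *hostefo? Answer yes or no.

no

Derive the expected Rivasic reflex of *hostefo:
Rivasic: *hostefo > hustefu > hustef > hussef  (by vowel merger, apocope, palatalisation)
The regular Rivasic reflex would be 'hussef', but the attested form is 'husseh'. The correspondence is irregular, so they are not cognates (the Rivasic form has a different source).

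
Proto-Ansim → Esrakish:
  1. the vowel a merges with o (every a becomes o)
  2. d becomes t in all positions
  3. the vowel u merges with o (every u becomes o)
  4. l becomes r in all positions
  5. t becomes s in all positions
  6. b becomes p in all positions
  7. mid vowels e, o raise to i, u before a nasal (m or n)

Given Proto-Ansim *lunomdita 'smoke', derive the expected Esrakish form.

runumsiso

Esrakish: *lunomdita
  lunomdita → lunomdito   [vowel merger]
  lunomdito → lunomtito   [unconditioned shift]
  lunomtito → lonomtito   [vowel merger]
  lonomtito → ronomtito   [unconditioned shift]
  ronomtito → ronomsiso   [unconditioned shift]
  ronomsiso (rule 6 does not apply)
  ronomsiso → runumsiso   [pre-nasal raising]
  giving Esrakish runumsiso.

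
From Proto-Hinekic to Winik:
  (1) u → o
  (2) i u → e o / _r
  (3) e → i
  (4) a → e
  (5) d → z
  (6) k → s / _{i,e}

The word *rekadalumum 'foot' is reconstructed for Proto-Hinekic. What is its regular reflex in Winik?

Winik: *rekadalumum
  rekadalumum → rekadalomom   [vowel merger]
  rekadalomom (rule 2 does not apply)
  rekadalomom → rikadalomom   [vowel merger]
  rikadalomom → rikedelomom   [vowel merger]
  rikedelomom → rikezelomom   [unconditioned shift]
  rikezelomom → risezelomom   [palatalisation]
  giving Winik risezelomom.

risezelomom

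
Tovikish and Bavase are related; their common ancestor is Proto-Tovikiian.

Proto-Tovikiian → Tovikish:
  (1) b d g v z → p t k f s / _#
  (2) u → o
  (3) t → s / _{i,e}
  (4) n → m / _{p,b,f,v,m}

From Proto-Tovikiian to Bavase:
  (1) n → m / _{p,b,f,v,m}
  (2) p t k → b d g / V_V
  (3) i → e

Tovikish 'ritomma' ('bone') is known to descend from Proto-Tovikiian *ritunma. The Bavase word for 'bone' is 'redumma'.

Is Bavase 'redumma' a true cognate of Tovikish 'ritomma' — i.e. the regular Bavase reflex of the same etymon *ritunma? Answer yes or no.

Derive the expected Bavase reflex of *ritunma:
Bavase: start from *ritunma.
  rule 1 (nasal place assimilation): ritunma → ritumma
  rule 2 (intervocalic voicing): ritumma → ridumma
  rule 3 (vowel merger): ridumma → redumma
  ⇒ Bavase redumma
Bavase 'redumma' matches the regular reflex exactly, so the pair is cognate.

yes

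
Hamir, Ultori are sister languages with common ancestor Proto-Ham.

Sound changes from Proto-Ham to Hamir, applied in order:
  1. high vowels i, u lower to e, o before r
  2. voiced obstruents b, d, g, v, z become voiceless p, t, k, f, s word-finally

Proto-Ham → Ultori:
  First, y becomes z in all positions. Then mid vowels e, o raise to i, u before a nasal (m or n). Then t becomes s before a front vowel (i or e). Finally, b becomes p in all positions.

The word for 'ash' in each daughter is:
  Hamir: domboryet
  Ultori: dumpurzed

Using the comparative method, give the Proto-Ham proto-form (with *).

*domburyed

Position 2: Hamir has o, Ultori has u. Taking the neighbouring segments as reconstructed: Hamir o can only go back to *o; Ultori u could go back to *o or *u — the one source consistent with every daughter is *o.
Position 5: Hamir has o, Ultori has u. Taking the neighbouring segments as reconstructed: Hamir o could go back to *o or *u; Ultori u can only go back to *u — the one source consistent with every daughter is *u.
Position 4: Hamir has b, Ultori has p. Hamir preserves b here (none of its changes turn any other segment into b), so the proto-segment is *b.
Continuing position by position gives *domburyed; check it forward:
Hamir: *domburyed > domboryed > domboryet  (by pre-rhotic lowering, final devoicing)
Ultori: *domburyed > domburzed > dumburzed > dumpurzed  (by unconditioned shift, pre-nasal raising, unconditioned shift)
No other proto-form is consistent with every reflex, so the reconstruction is *domburyed.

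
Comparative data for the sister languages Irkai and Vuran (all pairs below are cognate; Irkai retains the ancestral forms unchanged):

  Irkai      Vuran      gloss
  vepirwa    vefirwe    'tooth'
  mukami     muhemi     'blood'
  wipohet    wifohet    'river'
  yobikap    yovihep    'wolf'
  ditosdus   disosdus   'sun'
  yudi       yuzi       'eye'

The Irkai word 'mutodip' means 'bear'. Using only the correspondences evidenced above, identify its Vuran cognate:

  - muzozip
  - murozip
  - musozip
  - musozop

ditosdus ~ disosdus — Irkai t corresponds to Vuran s between vowels (before a back vowel).
yudi ~ yuzi — Irkai d corresponds to Vuran z between vowels (before a front vowel).
Applying these to Irkai 'mutodip':
  mutodip → musodip   (t→s between vowels (before a back vowel))
  musodip → musozip   (d→z between vowels (before a front vowel))
So the Vuran cognate is 'musozip'.

musozip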